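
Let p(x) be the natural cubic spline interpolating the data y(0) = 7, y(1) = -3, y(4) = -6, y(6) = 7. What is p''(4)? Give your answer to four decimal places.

2.7887

Write m_i for p''(x_i). With h_i = 1, 3, 2 and divided differences Δ_i = -10, -1, 13/2, the continuity of p' gives the tridiagonal system
  1·m_0 + 8·m_1 + 3·m_2 = 6(Δ_1 - Δ_0) = 54
  3·m_1 + 10·m_2 + 2·m_3 = 6(Δ_2 - Δ_1) = 45
Natural end conditions: m_0 = m_3 = 0.
Solving: m_0 = 0, m_1 = 405/71, m_2 = 198/71, m_3 = 0.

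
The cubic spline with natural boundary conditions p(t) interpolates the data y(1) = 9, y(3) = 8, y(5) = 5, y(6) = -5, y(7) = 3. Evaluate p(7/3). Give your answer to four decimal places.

With M_i denoting the second derivative at x_i, h_i = 2, 2, 1, 1, and Δ_i = (y_(i+1) − y_i)/h_i = -1/2, -3/2, -10, 8:
  2·M_0 + 8·M_1 + 2·M_2 = 6(Δ_1 - Δ_0) = -6
  2·M_1 + 6·M_2 + 1·M_3 = 6(Δ_2 - Δ_1) = -51
  1·M_2 + 4·M_3 + 1·M_4 = 6(Δ_3 - Δ_2) = 108
Natural end conditions: M_0 = M_4 = 0.
Forward elimination and back-substitution give M_0 = 0, M_1 = 81/28, M_2 = -102/7, M_3 = 429/14, M_4 = 0.
On [1, 3], p(t) = 9 - 41/28·(t - 1) + 0·(t - 1)² + 27/112·(t - 1)³.
With (t - 1) = 4/3: p(7/3) = 160/21.

7.6190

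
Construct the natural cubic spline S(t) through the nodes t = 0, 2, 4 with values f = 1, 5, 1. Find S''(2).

Let σ_i = S''(x_i). Step sizes h_i = 2, 2; slopes of the chords Δ_i = (y_(i+1) - y_i)/h_i = 2, -2.
  2·σ_0 + 8·σ_1 + 2·σ_2 = 6(Δ_1 - Δ_0) = -24
Natural end conditions: σ_0 = σ_2 = 0.
Solving: σ_0 = 0, σ_1 = -3, σ_2 = 0.

-3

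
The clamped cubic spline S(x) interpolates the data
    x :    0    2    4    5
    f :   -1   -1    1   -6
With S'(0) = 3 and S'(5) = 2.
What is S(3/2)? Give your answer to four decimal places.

-1.2446

Let σ_i = S''(x_i). Step sizes h_i = 2, 2, 1; slopes of the chords Δ_i = (y_(i+1) - y_i)/h_i = 0, 1, -7.
  2·σ_0 + 8·σ_1 + 2·σ_2 = 6(Δ_1 - Δ_0) = 6
  2·σ_1 + 6·σ_2 + 1·σ_3 = 6(Δ_2 - Δ_1) = -48
Clamped end conditions give two more equations: 2h_0·σ_0 + h_0·σ_1 = 6(Δ_0 - S'(0)) = -18 and h_2·σ_2 + 2h_2·σ_3 = 6(S'(5) - Δ_2) = 54.
Hence σ_0 = -181/23, σ_1 = 155/23, σ_2 = -370/23, σ_3 = 806/23.
On [0, 2], S(x) = -1 + 3·x - 181/46·x² + 28/23·x³.
With x = 3/2: S(3/2) = -229/184.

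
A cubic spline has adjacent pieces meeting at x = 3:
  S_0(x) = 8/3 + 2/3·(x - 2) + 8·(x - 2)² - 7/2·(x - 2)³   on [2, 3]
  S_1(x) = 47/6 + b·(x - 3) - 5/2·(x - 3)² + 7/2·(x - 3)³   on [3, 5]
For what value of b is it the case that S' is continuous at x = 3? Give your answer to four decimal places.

6.1667

S_0'(x) = 2/3 + 16·(x - 2) - 21/2·(x - 2)², so S_0'(3) = 37/6. On the right, S_1'(3) = b, so b = 37/6.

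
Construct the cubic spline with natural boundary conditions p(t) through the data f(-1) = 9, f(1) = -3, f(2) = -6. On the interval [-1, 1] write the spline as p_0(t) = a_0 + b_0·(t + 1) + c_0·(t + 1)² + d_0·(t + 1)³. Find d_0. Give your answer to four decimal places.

With M_i denoting the second derivative at x_i, h_i = 2, 1, and Δ_i = (y_(i+1) − y_i)/h_i = -6, -3:
  2·M_0 + 6·M_1 + 1·M_2 = 6(Δ_1 - Δ_0) = 18
Natural end conditions: M_0 = M_2 = 0.
Solving: M_0 = 0, M_1 = 3, M_2 = 0.
On [-1, 1], with p_0(t) = a_0 + b_0·(t + 1) + c_0·(t + 1)² + d_0·(t + 1)³: c_0 = M_0/2 = 0, d_0 = (M_1 - M_0)/(6h_0) = 1/4, b_0 = Δ_0 - h_0(2M_0 + M_1)/6 = -7.

0.2500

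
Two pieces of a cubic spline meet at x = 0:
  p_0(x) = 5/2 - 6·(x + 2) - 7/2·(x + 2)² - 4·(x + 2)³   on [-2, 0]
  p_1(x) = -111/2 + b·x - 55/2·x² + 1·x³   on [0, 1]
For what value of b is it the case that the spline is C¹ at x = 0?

-68

p_0'(x) = -6 - 7·(x + 2) - 12·(x + 2)², so p_0'(0) = -68. On the right, p_1'(0) = b, so b = -68.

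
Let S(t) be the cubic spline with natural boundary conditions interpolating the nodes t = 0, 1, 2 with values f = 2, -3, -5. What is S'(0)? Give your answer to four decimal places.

Let M_i = S''(x_i). Step sizes h_i = 1, 1; slopes of the chords Δ_i = (y_(i+1) - y_i)/h_i = -5, -2.
  1·M_0 + 4·M_1 + 1·M_2 = 6(Δ_1 - Δ_0) = 18
Natural end conditions: M_0 = M_2 = 0.
Hence M_0 = 0, M_1 = 9/2, M_2 = 0.
On [0, 1], S'(t) = b_0 + 2c_0·t + 3d_0·t² with b_0 = Δ_0 - h_0(2M_0 + M_1)/6 = -23/4, c_0 = M_0/2 = 0, d_0 = (M_1 - M_0)/(6h_0) = 3/4. So S'(0) = -23/4.

-5.7500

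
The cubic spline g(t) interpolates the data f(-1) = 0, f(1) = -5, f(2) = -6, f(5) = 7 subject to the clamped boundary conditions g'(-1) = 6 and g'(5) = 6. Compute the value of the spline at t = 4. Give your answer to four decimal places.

1.2090

Write M_i for g''(x_i). With h_i = 2, 1, 3 and divided differences Δ_i = -5/2, -1, 13/3, the continuity of g' gives the tridiagonal system
  2·M_0 + 6·M_1 + 1·M_2 = 6(Δ_1 - Δ_0) = 9
  1·M_1 + 8·M_2 + 3·M_3 = 6(Δ_2 - Δ_1) = 32
Clamped end conditions give two more equations: 2h_0·M_0 + h_0·M_1 = 6(Δ_0 - g'(-1)) = -51 and h_2·M_2 + 2h_2·M_3 = 6(g'(5) - Δ_2) = 10.
Hence M_0 = -667/42, M_1 = 263/42, M_2 = 67/21, M_3 = 1/14.
On [2, 5], g(t) = -6 + 31/28·(t - 2) + 67/42·(t - 2)² - 131/756·(t - 2)³.
With (t - 2) = 2: g(4) = 457/378.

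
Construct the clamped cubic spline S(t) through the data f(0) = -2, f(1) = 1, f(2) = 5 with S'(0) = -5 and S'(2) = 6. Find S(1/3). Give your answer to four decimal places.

Put m_i = S'' at the i-th knot. Here h = (1, 1) and Δ = (3, 4), so the interior equations h_(i-1)·m_(i-1) + 2(h_(i-1)+h_i)·m_i + h_i·m_(i+1) = 6(Δ_i − Δ_(i-1)) read
  1·m_0 + 4·m_1 + 1·m_2 = 6(Δ_1 - Δ_0) = 6
Clamped end conditions give two more equations: 2h_0·m_0 + h_0·m_1 = 6(Δ_0 - S'(0)) = 48 and h_1·m_1 + 2h_1·m_2 = 6(S'(2) - Δ_1) = 12.
Forward elimination and back-substitution give m_0 = 28, m_1 = -8, m_2 = 10.
On [0, 1], S(t) = -2 - 5·t + 14·t² - 6·t³.
With t = 1/3: S(1/3) = -7/3.

-2.3333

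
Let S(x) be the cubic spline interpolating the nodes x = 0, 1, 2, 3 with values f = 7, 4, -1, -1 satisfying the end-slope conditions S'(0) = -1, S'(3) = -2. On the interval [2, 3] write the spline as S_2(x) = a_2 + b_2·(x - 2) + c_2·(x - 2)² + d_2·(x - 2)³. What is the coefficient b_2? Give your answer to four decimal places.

Write m_i for S''(x_i). With h_i = 1, 1, 1 and divided differences Δ_i = -3, -5, 0, the continuity of S' gives the tridiagonal system
  1·m_0 + 4·m_1 + 1·m_2 = 6(Δ_1 - Δ_0) = -12
  1·m_1 + 4·m_2 + 1·m_3 = 6(Δ_2 - Δ_1) = 30
Clamped end conditions give two more equations: 2h_0·m_0 + h_0·m_1 = 6(Δ_0 - S'(0)) = -12 and h_2·m_2 + 2h_2·m_3 = 6(S'(3) - Δ_2) = -12.
Forward elimination and back-substitution give m_0 = -52/15, m_1 = -76/15, m_2 = 176/15, m_3 = -178/15.
On [2, 3], with S_2(x) = a_2 + b_2·(x - 2) + c_2·(x - 2)² + d_2·(x - 2)³: c_2 = m_2/2 = 88/15, d_2 = (m_3 - m_2)/(6h_2) = -59/15, b_2 = Δ_2 - h_2(2m_2 + m_3)/6 = -29/15.

-1.9333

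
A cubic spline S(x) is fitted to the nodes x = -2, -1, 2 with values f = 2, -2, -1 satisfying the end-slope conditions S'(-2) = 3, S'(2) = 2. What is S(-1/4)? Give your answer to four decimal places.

Let M_i = S''(x_i). Step sizes h_i = 1, 3; slopes of the chords Δ_i = (y_(i+1) - y_i)/h_i = -4, 1/3.
  1·M_0 + 8·M_1 + 3·M_2 = 6(Δ_1 - Δ_0) = 26
Clamped end conditions give two more equations: 2h_0·M_0 + h_0·M_1 = 6(Δ_0 - S'(-2)) = -42 and h_1·M_1 + 2h_1·M_2 = 6(S'(2) - Δ_1) = 10.
Solving: M_0 = -49/2, M_1 = 7, M_2 = -11/6.
On [-1, 2], S(x) = -2 - 23/4·(x + 1) + 7/2·(x + 1)² - 53/108·(x + 1)³.
With (x + 1) = 3/4: S(-1/4) = -1165/256.

-4.5508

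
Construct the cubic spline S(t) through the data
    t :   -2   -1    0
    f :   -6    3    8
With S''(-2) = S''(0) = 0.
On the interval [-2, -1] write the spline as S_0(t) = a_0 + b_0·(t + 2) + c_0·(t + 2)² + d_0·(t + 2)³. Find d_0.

-1

Let m_i = S''(x_i). Step sizes h_i = 1, 1; slopes of the chords Δ_i = (y_(i+1) - y_i)/h_i = 9, 5.
  1·m_0 + 4·m_1 + 1·m_2 = 6(Δ_1 - Δ_0) = -24
Natural end conditions: m_0 = m_2 = 0.
Hence m_0 = 0, m_1 = -6, m_2 = 0.
On [-2, -1], with S_0(t) = a_0 + b_0·(t + 2) + c_0·(t + 2)² + d_0·(t + 2)³: c_0 = m_0/2 = 0, d_0 = (m_1 - m_0)/(6h_0) = -1, b_0 = Δ_0 - h_0(2m_0 + m_1)/6 = 10.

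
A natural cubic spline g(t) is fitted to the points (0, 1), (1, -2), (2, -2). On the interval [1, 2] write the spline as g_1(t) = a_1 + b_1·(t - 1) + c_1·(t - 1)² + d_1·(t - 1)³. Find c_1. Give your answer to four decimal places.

2.2500

Put m_i = g'' at the i-th knot. Here h = (1, 1) and Δ = (-3, 0), so the interior equations h_(i-1)·m_(i-1) + 2(h_(i-1)+h_i)·m_i + h_i·m_(i+1) = 6(Δ_i − Δ_(i-1)) read
  1·m_0 + 4·m_1 + 1·m_2 = 6(Δ_1 - Δ_0) = 18
Natural end conditions: m_0 = m_2 = 0.
Hence m_0 = 0, m_1 = 9/2, m_2 = 0.
On [1, 2], with g_1(t) = a_1 + b_1·(t - 1) + c_1·(t - 1)² + d_1·(t - 1)³: c_1 = m_1/2 = 9/4, d_1 = (m_2 - m_1)/(6h_1) = -3/4, b_1 = Δ_1 - h_1(2m_1 + m_2)/6 = -3/2.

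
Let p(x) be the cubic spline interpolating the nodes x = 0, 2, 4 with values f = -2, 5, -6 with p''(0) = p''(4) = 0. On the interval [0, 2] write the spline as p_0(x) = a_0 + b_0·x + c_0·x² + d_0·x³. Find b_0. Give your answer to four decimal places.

With m_i denoting the second derivative at x_i, h_i = 2, 2, and Δ_i = (y_(i+1) − y_i)/h_i = 7/2, -11/2:
  2·m_0 + 8·m_1 + 2·m_2 = 6(Δ_1 - Δ_0) = -54
Natural end conditions: m_0 = m_2 = 0.
Solving the tridiagonal system: m_0 = 0, m_1 = -27/4, m_2 = 0.
On [0, 2], with p_0(x) = a_0 + b_0·x + c_0·x² + d_0·x³: c_0 = m_0/2 = 0, d_0 = (m_1 - m_0)/(6h_0) = -9/16, b_0 = Δ_0 - h_0(2m_0 + m_1)/6 = 23/4.

5.7500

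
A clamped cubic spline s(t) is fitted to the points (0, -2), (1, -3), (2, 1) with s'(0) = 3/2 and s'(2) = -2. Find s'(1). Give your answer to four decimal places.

2.3750

With m_i denoting the second derivative at x_i, h_i = 1, 1, and Δ_i = (y_(i+1) − y_i)/h_i = -1, 4:
  1·m_0 + 4·m_1 + 1·m_2 = 6(Δ_1 - Δ_0) = 30
Clamped end conditions give two more equations: 2h_0·m_0 + h_0·m_1 = 6(Δ_0 - s'(0)) = -15 and h_1·m_1 + 2h_1·m_2 = 6(s'(2) - Δ_1) = -36.
Solving: m_0 = -67/4, m_1 = 37/2, m_2 = -109/4.
On [1, 2], s'(t) = b_1 + 2c_1·(t - 1) + 3d_1·(t - 1)² with b_1 = Δ_1 - h_1(2m_1 + m_2)/6 = 19/8, c_1 = m_1/2 = 37/4, d_1 = (m_2 - m_1)/(6h_1) = -61/8. So s'(1) = 19/8.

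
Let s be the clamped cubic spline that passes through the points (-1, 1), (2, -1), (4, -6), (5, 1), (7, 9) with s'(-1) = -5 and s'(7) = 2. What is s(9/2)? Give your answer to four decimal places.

With M_i denoting the second derivative at x_i, h_i = 3, 2, 1, 2, and Δ_i = (y_(i+1) − y_i)/h_i = -2/3, -5/2, 7, 4:
  3·M_0 + 10·M_1 + 2·M_2 = 6(Δ_1 - Δ_0) = -11
  2·M_1 + 6·M_2 + 1·M_3 = 6(Δ_2 - Δ_1) = 57
  1·M_2 + 6·M_3 + 2·M_4 = 6(Δ_3 - Δ_2) = -18
Clamped end conditions give two more equations: 2h_0·M_0 + h_0·M_1 = 6(Δ_0 - s'(-1)) = 26 and h_3·M_3 + 2h_3·M_4 = 6(s'(7) - Δ_3) = -12.
Solving: M_0 = 3253/453, M_1 = -860/151, M_2 = 1843/151, M_3 = -731/151, M_4 = -175/302.
On [4, 5], s(t) = -6 + 1129/302·(t - 4) + 1843/302·(t - 4)² - 429/151·(t - 4)³.
With (t - 4) = 1/2: s(9/2) = -447/151.

-2.9603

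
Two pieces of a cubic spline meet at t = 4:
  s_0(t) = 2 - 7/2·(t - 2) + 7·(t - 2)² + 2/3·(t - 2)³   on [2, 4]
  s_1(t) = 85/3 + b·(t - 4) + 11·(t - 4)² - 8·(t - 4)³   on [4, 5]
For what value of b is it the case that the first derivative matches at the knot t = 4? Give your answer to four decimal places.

s_0'(t) = -7/2 + 14·(t - 2) + 2·(t - 2)², so s_0'(4) = 65/2. On the right, s_1'(4) = b, so b = 65/2.

32.5000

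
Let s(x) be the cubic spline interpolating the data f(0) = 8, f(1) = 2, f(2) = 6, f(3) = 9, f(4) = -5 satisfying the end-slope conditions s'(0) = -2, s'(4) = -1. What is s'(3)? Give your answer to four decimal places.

Let M_i = s''(x_i). Step sizes h_i = 1, 1, 1, 1; slopes of the chords Δ_i = (y_(i+1) - y_i)/h_i = -6, 4, 3, -14.
  1·M_0 + 4·M_1 + 1·M_2 = 6(Δ_1 - Δ_0) = 60
  1·M_1 + 4·M_2 + 1·M_3 = 6(Δ_2 - Δ_1) = -6
  1·M_2 + 4·M_3 + 1·M_4 = 6(Δ_3 - Δ_2) = -102
Clamped end conditions give two more equations: 2h_0·M_0 + h_0·M_1 = 6(Δ_0 - s'(0)) = -24 and h_3·M_3 + 2h_3·M_4 = 6(s'(4) - Δ_3) = 78.
Solving: M_0 = -152/7, M_1 = 136/7, M_2 = 4, M_3 = -290/7, M_4 = 418/7.
On [3, 4], s'(x) = b_3 + 2c_3·(x - 3) + 3d_3·(x - 3)² with b_3 = Δ_3 - h_3(2M_3 + M_4)/6 = -71/7, c_3 = M_3/2 = -145/7, d_3 = (M_4 - M_3)/(6h_3) = 118/7. So s'(3) = -71/7.

-10.1429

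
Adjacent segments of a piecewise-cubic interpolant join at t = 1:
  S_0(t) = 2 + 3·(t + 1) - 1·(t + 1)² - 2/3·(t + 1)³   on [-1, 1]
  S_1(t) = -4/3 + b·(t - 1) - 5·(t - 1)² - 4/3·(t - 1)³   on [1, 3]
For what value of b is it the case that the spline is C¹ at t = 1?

S_0'(t) = 3 - 2·(t + 1) - 2·(t + 1)², so S_0'(1) = -9. On the right, S_1'(1) = b, so b = -9.

-9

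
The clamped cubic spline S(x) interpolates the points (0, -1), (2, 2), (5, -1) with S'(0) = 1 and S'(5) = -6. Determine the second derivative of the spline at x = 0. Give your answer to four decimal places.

With M_i denoting the second derivative at x_i, h_i = 2, 3, and Δ_i = (y_(i+1) − y_i)/h_i = 3/2, -1:
  2·M_0 + 10·M_1 + 3·M_2 = 6(Δ_1 - Δ_0) = -15
Clamped end conditions give two more equations: 2h_0·M_0 + h_0·M_1 = 6(Δ_0 - S'(0)) = 3 and h_1·M_1 + 2h_1·M_2 = 6(S'(5) - Δ_1) = -30.
Hence M_0 = 17/20, M_1 = -1/5, M_2 = -49/10.

0.8500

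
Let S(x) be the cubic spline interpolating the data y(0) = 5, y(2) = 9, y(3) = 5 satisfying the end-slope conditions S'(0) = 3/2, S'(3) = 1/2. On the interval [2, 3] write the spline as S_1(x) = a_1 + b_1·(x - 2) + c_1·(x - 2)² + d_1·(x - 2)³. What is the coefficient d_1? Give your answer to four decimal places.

Put M_i = S'' at the i-th knot. Here h = (2, 1) and Δ = (2, -4), so the interior equations h_(i-1)·M_(i-1) + 2(h_(i-1)+h_i)·M_i + h_i·M_(i+1) = 6(Δ_i − Δ_(i-1)) read
  2·M_0 + 6·M_1 + 1·M_2 = 6(Δ_1 - Δ_0) = -36
Clamped end conditions give two more equations: 2h_0·M_0 + h_0·M_1 = 6(Δ_0 - S'(0)) = 3 and h_1·M_1 + 2h_1·M_2 = 6(S'(3) - Δ_1) = 27.
Solving: M_0 = 77/12, M_1 = -34/3, M_2 = 115/6.
On [2, 3], with S_1(x) = a_1 + b_1·(x - 2) + c_1·(x - 2)² + d_1·(x - 2)³: c_1 = M_1/2 = -17/3, d_1 = (M_2 - M_1)/(6h_1) = 61/12, b_1 = Δ_1 - h_1(2M_1 + M_2)/6 = -41/12.

5.0833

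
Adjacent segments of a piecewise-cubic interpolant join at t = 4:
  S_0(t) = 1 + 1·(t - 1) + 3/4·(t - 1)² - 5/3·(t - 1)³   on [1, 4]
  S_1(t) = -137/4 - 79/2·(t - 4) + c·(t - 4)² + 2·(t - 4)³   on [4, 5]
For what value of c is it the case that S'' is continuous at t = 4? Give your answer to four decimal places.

-14.2500

S_0''(t) = 3/2 - 10·(t - 1), so S_0''(4) = -57/2. On the right, S_1''(4) = 2c, so c = -57/4.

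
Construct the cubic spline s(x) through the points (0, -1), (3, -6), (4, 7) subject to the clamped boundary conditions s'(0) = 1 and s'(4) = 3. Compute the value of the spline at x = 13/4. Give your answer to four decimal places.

Put M_i = s'' at the i-th knot. Here h = (3, 1) and Δ = (-5/3, 13), so the interior equations h_(i-1)·M_(i-1) + 2(h_(i-1)+h_i)·M_i + h_i·M_(i+1) = 6(Δ_i − Δ_(i-1)) read
  3·M_0 + 8·M_1 + 1·M_2 = 6(Δ_1 - Δ_0) = 88
Clamped end conditions give two more equations: 2h_0·M_0 + h_0·M_1 = 6(Δ_0 - s'(0)) = -16 and h_1·M_1 + 2h_1·M_2 = 6(s'(4) - Δ_1) = -60.
Solving the tridiagonal system: M_0 = -79/6, M_1 = 21, M_2 = -81/2.
On [3, 4], s(x) = -6 + 51/4·(x - 3) + 21/2·(x - 3)² - 41/4·(x - 3)³.
With (x - 3) = 1/4: s(13/4) = -593/256.

-2.3164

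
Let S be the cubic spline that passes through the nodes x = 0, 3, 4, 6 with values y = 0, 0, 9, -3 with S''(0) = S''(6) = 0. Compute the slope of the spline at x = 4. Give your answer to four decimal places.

4.9787

Let σ_i = S''(x_i). Step sizes h_i = 3, 1, 2; slopes of the chords Δ_i = (y_(i+1) - y_i)/h_i = 0, 9, -6.
  3·σ_0 + 8·σ_1 + 1·σ_2 = 6(Δ_1 - Δ_0) = 54
  1·σ_1 + 6·σ_2 + 2·σ_3 = 6(Δ_2 - Δ_1) = -90
Natural end conditions: σ_0 = σ_3 = 0.
Solving: σ_0 = 0, σ_1 = 414/47, σ_2 = -774/47, σ_3 = 0.
On [4, 6], S'(x) = b_2 + 2c_2·(x - 4) + 3d_2·(x - 4)² with b_2 = Δ_2 - h_2(2σ_2 + σ_3)/6 = 234/47, c_2 = σ_2/2 = -387/47, d_2 = (σ_3 - σ_2)/(6h_2) = 129/94. So S'(4) = 234/47.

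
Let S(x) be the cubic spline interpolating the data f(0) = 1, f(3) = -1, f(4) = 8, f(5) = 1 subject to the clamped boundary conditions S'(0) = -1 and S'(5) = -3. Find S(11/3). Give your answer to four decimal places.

6.4559

Let σ_i = S''(x_i). Step sizes h_i = 3, 1, 1; slopes of the chords Δ_i = (y_(i+1) - y_i)/h_i = -2/3, 9, -7.
  3·σ_0 + 8·σ_1 + 1·σ_2 = 6(Δ_1 - Δ_0) = 58
  1·σ_1 + 4·σ_2 + 1·σ_3 = 6(Δ_2 - Δ_1) = -96
Clamped end conditions give two more equations: 2h_0·σ_0 + h_0·σ_1 = 6(Δ_0 - S'(0)) = 2 and h_2·σ_2 + 2h_2·σ_3 = 6(S'(5) - Δ_2) = 24.
Solving the tridiagonal system: σ_0 = -586/87, σ_1 = 410/29, σ_2 = -1012/29, σ_3 = 854/29.
On [3, 4], S(x) = -1 + 293/29·(x - 3) + 205/29·(x - 3)² - 237/29·(x - 3)³.
With (x - 3) = 2/3: S(11/3) = 1685/261.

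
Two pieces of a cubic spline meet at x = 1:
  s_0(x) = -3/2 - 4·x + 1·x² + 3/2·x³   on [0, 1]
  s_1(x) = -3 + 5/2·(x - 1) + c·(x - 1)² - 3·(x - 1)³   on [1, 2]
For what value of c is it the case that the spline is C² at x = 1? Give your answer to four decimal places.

5.5000

s_0''(x) = 2 + 9·x, so s_0''(1) = 11. On the right, s_1''(1) = 2c, so c = 11/2.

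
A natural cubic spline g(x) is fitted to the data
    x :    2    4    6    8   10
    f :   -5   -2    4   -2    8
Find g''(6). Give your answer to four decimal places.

Put m_i = g'' at the i-th knot. Here h = (2, 2, 2, 2) and Δ = (3/2, 3, -3, 5), so the interior equations h_(i-1)·m_(i-1) + 2(h_(i-1)+h_i)·m_i + h_i·m_(i+1) = 6(Δ_i − Δ_(i-1)) read
  2·m_0 + 8·m_1 + 2·m_2 = 6(Δ_1 - Δ_0) = 9
  2·m_1 + 8·m_2 + 2·m_3 = 6(Δ_2 - Δ_1) = -36
  2·m_2 + 8·m_3 + 2·m_4 = 6(Δ_3 - Δ_2) = 48
Natural end conditions: m_0 = m_4 = 0.
Solving: m_0 = 0, m_1 = 327/112, m_2 = -201/28, m_3 = 873/112, m_4 = 0.

-7.1786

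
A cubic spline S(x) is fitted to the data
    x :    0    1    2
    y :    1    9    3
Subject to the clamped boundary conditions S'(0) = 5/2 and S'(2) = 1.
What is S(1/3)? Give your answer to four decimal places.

3.3981

Write M_i for S''(x_i). With h_i = 1, 1 and divided differences Δ_i = 8, -6, the continuity of S' gives the tridiagonal system
  1·M_0 + 4·M_1 + 1·M_2 = 6(Δ_1 - Δ_0) = -84
Clamped end conditions give two more equations: 2h_0·M_0 + h_0·M_1 = 6(Δ_0 - S'(0)) = 33 and h_1·M_1 + 2h_1·M_2 = 6(S'(2) - Δ_1) = 42.
Forward elimination and back-substitution give M_0 = 147/4, M_1 = -81/2, M_2 = 165/4.
On [0, 1], S(x) = 1 + 5/2·x + 147/8·x² - 103/8·x³.
With x = 1/3: S(1/3) = 367/108.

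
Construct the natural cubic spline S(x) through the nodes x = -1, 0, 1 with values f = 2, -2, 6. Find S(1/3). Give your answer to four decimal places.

With M_i denoting the second derivative at x_i, h_i = 1, 1, and Δ_i = (y_(i+1) − y_i)/h_i = -4, 8:
  1·M_0 + 4·M_1 + 1·M_2 = 6(Δ_1 - Δ_0) = 72
Natural end conditions: M_0 = M_2 = 0.
Solving the tridiagonal system: M_0 = 0, M_1 = 18, M_2 = 0.
On [0, 1], S(x) = -2 + 2·x + 9·x² - 3·x³.
With x = 1/3: S(1/3) = -4/9.

-0.4444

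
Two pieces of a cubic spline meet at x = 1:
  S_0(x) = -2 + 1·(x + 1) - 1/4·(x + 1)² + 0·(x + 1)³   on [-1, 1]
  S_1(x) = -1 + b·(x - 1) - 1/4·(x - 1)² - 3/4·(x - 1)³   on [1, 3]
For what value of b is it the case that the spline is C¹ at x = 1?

S_0'(x) = 1 - 1/2·(x + 1) + 0·(x + 1)², so S_0'(1) = 0. On the right, S_1'(1) = b, so b = 0.

0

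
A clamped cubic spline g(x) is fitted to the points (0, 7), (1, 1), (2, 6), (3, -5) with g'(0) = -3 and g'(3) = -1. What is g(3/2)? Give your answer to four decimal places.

4.2083

Let σ_i = g''(x_i). Step sizes h_i = 1, 1, 1; slopes of the chords Δ_i = (y_(i+1) - y_i)/h_i = -6, 5, -11.
  1·σ_0 + 4·σ_1 + 1·σ_2 = 6(Δ_1 - Δ_0) = 66
  1·σ_1 + 4·σ_2 + 1·σ_3 = 6(Δ_2 - Δ_1) = -96
Clamped end conditions give two more equations: 2h_0·σ_0 + h_0·σ_1 = 6(Δ_0 - g'(0)) = -18 and h_2·σ_2 + 2h_2·σ_3 = 6(g'(3) - Δ_2) = 60.
Solving: σ_0 = -394/15, σ_1 = 518/15, σ_2 = -688/15, σ_3 = 794/15.
On [1, 2], g(x) = 1 + 17/15·(x - 1) + 259/15·(x - 1)² - 67/5·(x - 1)³.
With (x - 1) = 1/2: g(3/2) = 101/24.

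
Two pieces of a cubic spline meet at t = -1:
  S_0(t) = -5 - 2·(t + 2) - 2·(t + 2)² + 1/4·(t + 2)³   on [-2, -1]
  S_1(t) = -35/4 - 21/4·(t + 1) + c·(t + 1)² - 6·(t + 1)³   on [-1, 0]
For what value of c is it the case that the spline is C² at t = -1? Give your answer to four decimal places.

-1.2500

S_0''(t) = -4 + 3/2·(t + 2), so S_0''(-1) = -5/2. On the right, S_1''(-1) = 2c, so c = -5/4.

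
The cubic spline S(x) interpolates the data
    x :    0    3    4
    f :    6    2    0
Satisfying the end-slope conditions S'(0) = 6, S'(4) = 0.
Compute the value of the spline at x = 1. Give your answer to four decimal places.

Put M_i = S'' at the i-th knot. Here h = (3, 1) and Δ = (-4/3, -2), so the interior equations h_(i-1)·M_(i-1) + 2(h_(i-1)+h_i)·M_i + h_i·M_(i+1) = 6(Δ_i − Δ_(i-1)) read
  3·M_0 + 8·M_1 + 1·M_2 = 6(Δ_1 - Δ_0) = -4
Clamped end conditions give two more equations: 2h_0·M_0 + h_0·M_1 = 6(Δ_0 - S'(0)) = -44 and h_1·M_1 + 2h_1·M_2 = 6(S'(4) - Δ_1) = 12.
Solving: M_0 = -25/3, M_1 = 2, M_2 = 5.
On [0, 3], S(x) = 6 + 6·x - 25/6·x² + 31/54·x³.
With x = 1: S(1) = 227/27.

8.4074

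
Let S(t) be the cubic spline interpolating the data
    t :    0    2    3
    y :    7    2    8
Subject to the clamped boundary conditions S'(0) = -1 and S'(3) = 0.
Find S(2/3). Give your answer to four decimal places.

4.6790

Write m_i for S''(x_i). With h_i = 2, 1 and divided differences Δ_i = -5/2, 6, the continuity of S' gives the tridiagonal system
  2·m_0 + 6·m_1 + 1·m_2 = 6(Δ_1 - Δ_0) = 51
Clamped end conditions give two more equations: 2h_0·m_0 + h_0·m_1 = 6(Δ_0 - S'(0)) = -9 and h_1·m_1 + 2h_1·m_2 = 6(S'(3) - Δ_1) = -36.
Forward elimination and back-substitution give m_0 = -125/12, m_1 = 49/3, m_2 = -157/6.
On [0, 2], S(t) = 7 - 1·t - 125/24·t² + 107/48·t³.
With t = 2/3: S(2/3) = 379/81.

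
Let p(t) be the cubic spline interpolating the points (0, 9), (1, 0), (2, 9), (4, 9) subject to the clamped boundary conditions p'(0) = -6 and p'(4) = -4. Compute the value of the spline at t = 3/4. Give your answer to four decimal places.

Write m_i for p''(x_i). With h_i = 1, 1, 2 and divided differences Δ_i = -9, 9, 0, the continuity of p' gives the tridiagonal system
  1·m_0 + 4·m_1 + 1·m_2 = 6(Δ_1 - Δ_0) = 108
  1·m_1 + 6·m_2 + 2·m_3 = 6(Δ_2 - Δ_1) = -54
Clamped end conditions give two more equations: 2h_0·m_0 + h_0·m_1 = 6(Δ_0 - p'(0)) = -18 and h_2·m_2 + 2h_2·m_3 = 6(p'(4) - Δ_2) = -24.
Hence m_0 = -28, m_1 = 38, m_2 = -16, m_3 = 2.
On [0, 1], p(t) = 9 - 6·t - 14·t² + 11·t³.
With t = 3/4: p(3/4) = 81/64.

1.2656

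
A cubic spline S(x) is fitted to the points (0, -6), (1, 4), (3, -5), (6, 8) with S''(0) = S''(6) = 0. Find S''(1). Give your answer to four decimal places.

-17.4286

Put σ_i = S'' at the i-th knot. Here h = (1, 2, 3) and Δ = (10, -9/2, 13/3), so the interior equations h_(i-1)·σ_(i-1) + 2(h_(i-1)+h_i)·σ_i + h_i·σ_(i+1) = 6(Δ_i − Δ_(i-1)) read
  1·σ_0 + 6·σ_1 + 2·σ_2 = 6(Δ_1 - Δ_0) = -87
  2·σ_1 + 10·σ_2 + 3·σ_3 = 6(Δ_2 - Δ_1) = 53
Natural end conditions: σ_0 = σ_3 = 0.
Forward elimination and back-substitution give σ_0 = 0, σ_1 = -122/7, σ_2 = 123/14, σ_3 = 0.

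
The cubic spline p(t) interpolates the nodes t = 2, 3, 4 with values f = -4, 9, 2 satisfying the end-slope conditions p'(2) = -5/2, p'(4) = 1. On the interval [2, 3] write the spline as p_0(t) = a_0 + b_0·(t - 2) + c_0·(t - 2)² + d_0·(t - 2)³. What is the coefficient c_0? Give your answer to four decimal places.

Let M_i = p''(x_i). Step sizes h_i = 1, 1; slopes of the chords Δ_i = (y_(i+1) - y_i)/h_i = 13, -7.
  1·M_0 + 4·M_1 + 1·M_2 = 6(Δ_1 - Δ_0) = -120
Clamped end conditions give two more equations: 2h_0·M_0 + h_0·M_1 = 6(Δ_0 - p'(2)) = 93 and h_1·M_1 + 2h_1·M_2 = 6(p'(4) - Δ_1) = 48.
Hence M_0 = 313/4, M_1 = -127/2, M_2 = 223/4.
On [2, 3], with p_0(t) = a_0 + b_0·(t - 2) + c_0·(t - 2)² + d_0·(t - 2)³: c_0 = M_0/2 = 313/8, d_0 = (M_1 - M_0)/(6h_0) = -189/8, b_0 = Δ_0 - h_0(2M_0 + M_1)/6 = -5/2.

39.1250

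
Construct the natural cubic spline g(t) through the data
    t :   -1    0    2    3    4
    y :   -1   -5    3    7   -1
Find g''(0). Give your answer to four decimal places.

7.8689

Put M_i = g'' at the i-th knot. Here h = (1, 2, 1, 1) and Δ = (-4, 4, 4, -8), so the interior equations h_(i-1)·M_(i-1) + 2(h_(i-1)+h_i)·M_i + h_i·M_(i+1) = 6(Δ_i − Δ_(i-1)) read
  1·M_0 + 6·M_1 + 2·M_2 = 6(Δ_1 - Δ_0) = 48
  2·M_1 + 6·M_2 + 1·M_3 = 6(Δ_2 - Δ_1) = 0
  1·M_2 + 4·M_3 + 1·M_4 = 6(Δ_3 - Δ_2) = -72
Natural end conditions: M_0 = M_4 = 0.
Hence M_0 = 0, M_1 = 480/61, M_2 = 24/61, M_3 = -1104/61, M_4 = 0.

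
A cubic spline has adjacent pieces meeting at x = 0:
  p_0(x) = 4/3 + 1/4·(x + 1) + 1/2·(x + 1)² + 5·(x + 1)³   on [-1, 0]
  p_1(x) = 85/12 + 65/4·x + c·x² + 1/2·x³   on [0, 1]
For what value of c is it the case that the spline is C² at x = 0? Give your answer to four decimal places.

15.5000

p_0''(x) = 1 + 30·(x + 1), so p_0''(0) = 31. On the right, p_1''(0) = 2c, so c = 31/2.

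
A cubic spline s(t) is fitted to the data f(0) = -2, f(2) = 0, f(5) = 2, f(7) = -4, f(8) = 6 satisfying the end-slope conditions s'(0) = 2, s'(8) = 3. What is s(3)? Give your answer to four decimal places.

With M_i denoting the second derivative at x_i, h_i = 2, 3, 2, 1, and Δ_i = (y_(i+1) − y_i)/h_i = 1, 2/3, -3, 10:
  2·M_0 + 10·M_1 + 3·M_2 = 6(Δ_1 - Δ_0) = -2
  3·M_1 + 10·M_2 + 2·M_3 = 6(Δ_2 - Δ_1) = -22
  2·M_2 + 6·M_3 + 1·M_4 = 6(Δ_3 - Δ_2) = 78
Clamped end conditions give two more equations: 2h_0·M_0 + h_0·M_1 = 6(Δ_0 - s'(0)) = -6 and h_3·M_3 + 2h_3·M_4 = 6(s'(8) - Δ_3) = -42.
Solving: M_0 = -71/26, M_1 = 32/13, M_2 = -275/39, M_3 = 802/39, M_4 = -1220/39.
On [2, 5], s(t) = 0 + 45/26·(t - 2) + 16/13·(t - 2)² - 371/702·(t - 2)³.
With (t - 2) = 1: s(3) = 854/351.

2.4330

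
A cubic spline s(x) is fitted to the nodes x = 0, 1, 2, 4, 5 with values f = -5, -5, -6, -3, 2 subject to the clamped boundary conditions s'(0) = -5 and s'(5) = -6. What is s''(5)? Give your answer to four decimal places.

With M_i denoting the second derivative at x_i, h_i = 1, 1, 2, 1, and Δ_i = (y_(i+1) − y_i)/h_i = 0, -1, 3/2, 5:
  1·M_0 + 4·M_1 + 1·M_2 = 6(Δ_1 - Δ_0) = -6
  1·M_1 + 6·M_2 + 2·M_3 = 6(Δ_2 - Δ_1) = 15
  2·M_2 + 6·M_3 + 1·M_4 = 6(Δ_3 - Δ_2) = 21
Clamped end conditions give two more equations: 2h_0·M_0 + h_0·M_1 = 6(Δ_0 - s'(0)) = 30 and h_3·M_3 + 2h_3·M_4 = 6(s'(5) - Δ_3) = -66.
Solving: M_0 = 2309/128, M_1 = -389/64, M_2 = 35/128, M_3 = 311/32, M_4 = -2423/64.

-37.8594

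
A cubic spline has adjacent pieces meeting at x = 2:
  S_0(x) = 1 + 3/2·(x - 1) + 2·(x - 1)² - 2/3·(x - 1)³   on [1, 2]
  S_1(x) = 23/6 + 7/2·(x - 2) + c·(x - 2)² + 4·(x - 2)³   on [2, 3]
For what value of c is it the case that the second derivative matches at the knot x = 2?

0

S_0''(x) = 4 - 4·(x - 1), so S_0''(2) = 0. On the right, S_1''(2) = 2c, so c = 0.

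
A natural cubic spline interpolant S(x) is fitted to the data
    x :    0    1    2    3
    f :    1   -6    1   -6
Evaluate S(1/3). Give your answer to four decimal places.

-2.7160

With M_i denoting the second derivative at x_i, h_i = 1, 1, 1, and Δ_i = (y_(i+1) − y_i)/h_i = -7, 7, -7:
  1·M_0 + 4·M_1 + 1·M_2 = 6(Δ_1 - Δ_0) = 84
  1·M_1 + 4·M_2 + 1·M_3 = 6(Δ_2 - Δ_1) = -84
Natural end conditions: M_0 = M_3 = 0.
Forward elimination and back-substitution give M_0 = 0, M_1 = 28, M_2 = -28, M_3 = 0.
On [0, 1], S(x) = 1 - 35/3·x + 0·x² + 14/3·x³.
With x = 1/3: S(1/3) = -220/81.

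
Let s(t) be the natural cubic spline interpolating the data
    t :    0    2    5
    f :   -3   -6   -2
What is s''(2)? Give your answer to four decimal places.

1.7000

Let M_i = s''(x_i). Step sizes h_i = 2, 3; slopes of the chords Δ_i = (y_(i+1) - y_i)/h_i = -3/2, 4/3.
  2·M_0 + 10·M_1 + 3·M_2 = 6(Δ_1 - Δ_0) = 17
Natural end conditions: M_0 = M_2 = 0.
Hence M_0 = 0, M_1 = 17/10, M_2 = 0.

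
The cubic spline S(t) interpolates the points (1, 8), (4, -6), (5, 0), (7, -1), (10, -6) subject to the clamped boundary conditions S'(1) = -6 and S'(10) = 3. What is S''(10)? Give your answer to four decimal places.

Let M_i = S''(x_i). Step sizes h_i = 3, 1, 2, 3; slopes of the chords Δ_i = (y_(i+1) - y_i)/h_i = -14/3, 6, -1/2, -5/3.
  3·M_0 + 8·M_1 + 1·M_2 = 6(Δ_1 - Δ_0) = 64
  1·M_1 + 6·M_2 + 2·M_3 = 6(Δ_2 - Δ_1) = -39
  2·M_2 + 10·M_3 + 3·M_4 = 6(Δ_3 - Δ_2) = -7
Clamped end conditions give two more equations: 2h_0·M_0 + h_0·M_1 = 6(Δ_0 - S'(1)) = 8 and h_3·M_3 + 2h_3·M_4 = 6(S'(10) - Δ_3) = 28.
Solving the tridiagonal system: M_0 = -515/132, M_1 = 691/66, M_2 = -1063/132, M_3 = -19/33, M_4 = 109/22.

4.9545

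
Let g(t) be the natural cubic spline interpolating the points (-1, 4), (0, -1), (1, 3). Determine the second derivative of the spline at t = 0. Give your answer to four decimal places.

13.5000

Put M_i = g'' at the i-th knot. Here h = (1, 1) and Δ = (-5, 4), so the interior equations h_(i-1)·M_(i-1) + 2(h_(i-1)+h_i)·M_i + h_i·M_(i+1) = 6(Δ_i − Δ_(i-1)) read
  1·M_0 + 4·M_1 + 1·M_2 = 6(Δ_1 - Δ_0) = 54
Natural end conditions: M_0 = M_2 = 0.
Hence M_0 = 0, M_1 = 27/2, M_2 = 0.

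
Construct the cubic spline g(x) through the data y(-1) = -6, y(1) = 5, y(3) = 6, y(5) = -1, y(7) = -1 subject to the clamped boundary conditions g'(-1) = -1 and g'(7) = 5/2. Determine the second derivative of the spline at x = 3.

Put σ_i = g'' at the i-th knot. Here h = (2, 2, 2, 2) and Δ = (11/2, 1/2, -7/2, 0), so the interior equations h_(i-1)·σ_(i-1) + 2(h_(i-1)+h_i)·σ_i + h_i·σ_(i+1) = 6(Δ_i − Δ_(i-1)) read
  2·σ_0 + 8·σ_1 + 2·σ_2 = 6(Δ_1 - Δ_0) = -30
  2·σ_1 + 8·σ_2 + 2·σ_3 = 6(Δ_2 - Δ_1) = -24
  2·σ_2 + 8·σ_3 + 2·σ_4 = 6(Δ_3 - Δ_2) = 21
Clamped end conditions give two more equations: 2h_0·σ_0 + h_0·σ_1 = 6(Δ_0 - g'(-1)) = 39 and h_3·σ_3 + 2h_3·σ_4 = 6(g'(7) - Δ_3) = 15.
Solving the tridiagonal system: σ_0 = 13, σ_1 = -13/2, σ_2 = -2, σ_3 = 5/2, σ_4 = 5/2.

-2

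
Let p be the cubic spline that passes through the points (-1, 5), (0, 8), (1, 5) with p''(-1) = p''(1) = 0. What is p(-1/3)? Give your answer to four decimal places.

Let σ_i = p''(x_i). Step sizes h_i = 1, 1; slopes of the chords Δ_i = (y_(i+1) - y_i)/h_i = 3, -3.
  1·σ_0 + 4·σ_1 + 1·σ_2 = 6(Δ_1 - Δ_0) = -36
Natural end conditions: σ_0 = σ_2 = 0.
Hence σ_0 = 0, σ_1 = -9, σ_2 = 0.
On [-1, 0], p(x) = 5 + 9/2·(x + 1) + 0·(x + 1)² - 3/2·(x + 1)³.
With (x + 1) = 2/3: p(-1/3) = 68/9.

7.5556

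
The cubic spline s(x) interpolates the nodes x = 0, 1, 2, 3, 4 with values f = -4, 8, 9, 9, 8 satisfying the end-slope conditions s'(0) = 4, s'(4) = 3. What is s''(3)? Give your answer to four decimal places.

-7.2143

Write m_i for s''(x_i). With h_i = 1, 1, 1, 1 and divided differences Δ_i = 12, 1, 0, -1, the continuity of s' gives the tridiagonal system
  1·m_0 + 4·m_1 + 1·m_2 = 6(Δ_1 - Δ_0) = -66
  1·m_1 + 4·m_2 + 1·m_3 = 6(Δ_2 - Δ_1) = -6
  1·m_2 + 4·m_3 + 1·m_4 = 6(Δ_3 - Δ_2) = -6
Clamped end conditions give two more equations: 2h_0·m_0 + h_0·m_1 = 6(Δ_0 - s'(0)) = 48 and h_3·m_3 + 2h_3·m_4 = 6(s'(4) - Δ_3) = 24.
Forward elimination and back-substitution give m_0 = 1061/28, m_1 = -389/14, m_2 = 29/4, m_3 = -101/14, m_4 = 437/28.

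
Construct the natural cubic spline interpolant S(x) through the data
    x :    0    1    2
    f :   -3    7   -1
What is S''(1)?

-27

Write m_i for S''(x_i). With h_i = 1, 1 and divided differences Δ_i = 10, -8, the continuity of S' gives the tridiagonal system
  1·m_0 + 4·m_1 + 1·m_2 = 6(Δ_1 - Δ_0) = -108
Natural end conditions: m_0 = m_2 = 0.
Solving: m_0 = 0, m_1 = -27, m_2 = 0.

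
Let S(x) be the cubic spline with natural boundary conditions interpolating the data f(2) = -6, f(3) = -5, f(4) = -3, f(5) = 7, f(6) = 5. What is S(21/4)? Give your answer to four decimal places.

Put σ_i = S'' at the i-th knot. Here h = (1, 1, 1, 1) and Δ = (1, 2, 10, -2), so the interior equations h_(i-1)·σ_(i-1) + 2(h_(i-1)+h_i)·σ_i + h_i·σ_(i+1) = 6(Δ_i − Δ_(i-1)) read
  1·σ_0 + 4·σ_1 + 1·σ_2 = 6(Δ_1 - Δ_0) = 6
  1·σ_1 + 4·σ_2 + 1·σ_3 = 6(Δ_2 - Δ_1) = 48
  1·σ_2 + 4·σ_3 + 1·σ_4 = 6(Δ_3 - Δ_2) = -72
Natural end conditions: σ_0 = σ_4 = 0.
Solving: σ_0 = 0, σ_1 = -87/28, σ_2 = 129/7, σ_3 = -633/28, σ_4 = 0.
On [5, 6], S(x) = 7 + 155/28·(x - 5) - 633/56·(x - 5)² + 211/56·(x - 5)³.
With (x - 5) = 1/4: S(21/4) = 3961/512.

7.7363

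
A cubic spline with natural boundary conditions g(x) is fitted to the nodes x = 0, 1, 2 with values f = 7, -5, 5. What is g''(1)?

33

Put M_i = g'' at the i-th knot. Here h = (1, 1) and Δ = (-12, 10), so the interior equations h_(i-1)·M_(i-1) + 2(h_(i-1)+h_i)·M_i + h_i·M_(i+1) = 6(Δ_i − Δ_(i-1)) read
  1·M_0 + 4·M_1 + 1·M_2 = 6(Δ_1 - Δ_0) = 132
Natural end conditions: M_0 = M_2 = 0.
Solving: M_0 = 0, M_1 = 33, M_2 = 0.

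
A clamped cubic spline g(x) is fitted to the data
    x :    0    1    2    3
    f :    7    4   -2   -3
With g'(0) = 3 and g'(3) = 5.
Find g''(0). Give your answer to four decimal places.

With M_i denoting the second derivative at x_i, h_i = 1, 1, 1, and Δ_i = (y_(i+1) − y_i)/h_i = -3, -6, -1:
  1·M_0 + 4·M_1 + 1·M_2 = 6(Δ_1 - Δ_0) = -18
  1·M_1 + 4·M_2 + 1·M_3 = 6(Δ_2 - Δ_1) = 30
Clamped end conditions give two more equations: 2h_0·M_0 + h_0·M_1 = 6(Δ_0 - g'(0)) = -36 and h_2·M_2 + 2h_2·M_3 = 6(g'(3) - Δ_2) = 36.
Solving the tridiagonal system: M_0 = -262/15, M_1 = -16/15, M_2 = 56/15, M_3 = 242/15.

-17.4667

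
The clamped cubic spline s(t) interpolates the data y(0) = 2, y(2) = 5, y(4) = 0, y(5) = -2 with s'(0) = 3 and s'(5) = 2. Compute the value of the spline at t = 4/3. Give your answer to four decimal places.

Let M_i = s''(x_i). Step sizes h_i = 2, 2, 1; slopes of the chords Δ_i = (y_(i+1) - y_i)/h_i = 3/2, -5/2, -2.
  2·M_0 + 8·M_1 + 2·M_2 = 6(Δ_1 - Δ_0) = -24
  2·M_1 + 6·M_2 + 1·M_3 = 6(Δ_2 - Δ_1) = 3
Clamped end conditions give two more equations: 2h_0·M_0 + h_0·M_1 = 6(Δ_0 - s'(0)) = -9 and h_2·M_2 + 2h_2·M_3 = 6(s'(5) - Δ_2) = 24.
Hence M_0 = -22/23, M_1 = -119/46, M_2 = -16/23, M_3 = 284/23.
On [0, 2], s(t) = 2 + 3·t - 11/23·t² - 25/184·t³.
With t = 4/3: s(4/3) = 2998/621.

4.8277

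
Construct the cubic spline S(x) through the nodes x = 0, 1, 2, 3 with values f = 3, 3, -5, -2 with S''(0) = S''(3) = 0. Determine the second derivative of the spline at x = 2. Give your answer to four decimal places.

Let m_i = S''(x_i). Step sizes h_i = 1, 1, 1; slopes of the chords Δ_i = (y_(i+1) - y_i)/h_i = 0, -8, 3.
  1·m_0 + 4·m_1 + 1·m_2 = 6(Δ_1 - Δ_0) = -48
  1·m_1 + 4·m_2 + 1·m_3 = 6(Δ_2 - Δ_1) = 66
Natural end conditions: m_0 = m_3 = 0.
Hence m_0 = 0, m_1 = -86/5, m_2 = 104/5, m_3 = 0.

20.8000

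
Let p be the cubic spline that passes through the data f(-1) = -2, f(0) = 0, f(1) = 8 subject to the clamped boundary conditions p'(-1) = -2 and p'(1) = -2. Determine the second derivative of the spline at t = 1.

-39

Put M_i = p'' at the i-th knot. Here h = (1, 1) and Δ = (2, 8), so the interior equations h_(i-1)·M_(i-1) + 2(h_(i-1)+h_i)·M_i + h_i·M_(i+1) = 6(Δ_i − Δ_(i-1)) read
  1·M_0 + 4·M_1 + 1·M_2 = 6(Δ_1 - Δ_0) = 36
Clamped end conditions give two more equations: 2h_0·M_0 + h_0·M_1 = 6(Δ_0 - p'(-1)) = 24 and h_1·M_1 + 2h_1·M_2 = 6(p'(1) - Δ_1) = -60.
Solving the tridiagonal system: M_0 = 3, M_1 = 18, M_2 = -39.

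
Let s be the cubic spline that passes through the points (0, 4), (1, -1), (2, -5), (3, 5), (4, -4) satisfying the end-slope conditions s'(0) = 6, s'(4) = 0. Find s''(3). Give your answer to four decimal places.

-49.7143

With M_i denoting the second derivative at x_i, h_i = 1, 1, 1, 1, and Δ_i = (y_(i+1) − y_i)/h_i = -5, -4, 10, -9:
  1·M_0 + 4·M_1 + 1·M_2 = 6(Δ_1 - Δ_0) = 6
  1·M_1 + 4·M_2 + 1·M_3 = 6(Δ_2 - Δ_1) = 84
  1·M_2 + 4·M_3 + 1·M_4 = 6(Δ_3 - Δ_2) = -114
Clamped end conditions give two more equations: 2h_0·M_0 + h_0·M_1 = 6(Δ_0 - s'(0)) = -66 and h_3·M_3 + 2h_3·M_4 = 6(s'(4) - Δ_3) = 54.
Forward elimination and back-substitution give M_0 = -237/7, M_1 = 12/7, M_2 = 33, M_3 = -348/7, M_4 = 363/7.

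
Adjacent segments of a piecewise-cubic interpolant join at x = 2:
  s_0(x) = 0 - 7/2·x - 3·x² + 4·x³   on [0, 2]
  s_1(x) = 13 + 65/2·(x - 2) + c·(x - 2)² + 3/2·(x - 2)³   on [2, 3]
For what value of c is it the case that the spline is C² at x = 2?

21

s_0''(x) = -6 + 24·x, so s_0''(2) = 42. On the right, s_1''(2) = 2c, so c = 21.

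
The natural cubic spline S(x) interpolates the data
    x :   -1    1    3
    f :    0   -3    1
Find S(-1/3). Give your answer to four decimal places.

With M_i denoting the second derivative at x_i, h_i = 2, 2, and Δ_i = (y_(i+1) − y_i)/h_i = -3/2, 2:
  2·M_0 + 8·M_1 + 2·M_2 = 6(Δ_1 - Δ_0) = 21
Natural end conditions: M_0 = M_2 = 0.
Solving: M_0 = 0, M_1 = 21/8, M_2 = 0.
On [-1, 1], S(x) = 0 - 19/8·(x + 1) + 0·(x + 1)² + 7/32·(x + 1)³.
With (x + 1) = 2/3: S(-1/3) = -41/27.

-1.5185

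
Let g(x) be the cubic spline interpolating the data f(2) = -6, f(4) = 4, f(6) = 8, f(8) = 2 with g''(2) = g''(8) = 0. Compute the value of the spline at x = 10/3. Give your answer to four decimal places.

1.0123

Write m_i for g''(x_i). With h_i = 2, 2, 2 and divided differences Δ_i = 5, 2, -3, the continuity of g' gives the tridiagonal system
  2·m_0 + 8·m_1 + 2·m_2 = 6(Δ_1 - Δ_0) = -18
  2·m_1 + 8·m_2 + 2·m_3 = 6(Δ_2 - Δ_1) = -30
Natural end conditions: m_0 = m_3 = 0.
Solving the tridiagonal system: m_0 = 0, m_1 = -7/5, m_2 = -17/5, m_3 = 0.
On [2, 4], g(x) = -6 + 82/15·(x - 2) + 0·(x - 2)² - 7/60·(x - 2)³.
With (x - 2) = 4/3: g(10/3) = 82/81.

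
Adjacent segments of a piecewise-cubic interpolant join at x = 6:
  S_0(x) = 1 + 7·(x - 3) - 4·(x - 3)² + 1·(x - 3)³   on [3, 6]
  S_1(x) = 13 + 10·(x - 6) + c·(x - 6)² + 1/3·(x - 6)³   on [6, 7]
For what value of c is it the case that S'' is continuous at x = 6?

5

S_0''(x) = -8 + 6·(x - 3), so S_0''(6) = 10. On the right, S_1''(6) = 2c, so c = 5.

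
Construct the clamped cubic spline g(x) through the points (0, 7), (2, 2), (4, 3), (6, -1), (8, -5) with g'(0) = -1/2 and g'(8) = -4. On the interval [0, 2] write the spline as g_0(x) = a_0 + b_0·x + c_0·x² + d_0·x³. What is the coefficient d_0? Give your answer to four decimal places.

With M_i denoting the second derivative at x_i, h_i = 2, 2, 2, 2, and Δ_i = (y_(i+1) − y_i)/h_i = -5/2, 1/2, -2, -2:
  2·M_0 + 8·M_1 + 2·M_2 = 6(Δ_1 - Δ_0) = 18
  2·M_1 + 8·M_2 + 2·M_3 = 6(Δ_2 - Δ_1) = -15
  2·M_2 + 8·M_3 + 2·M_4 = 6(Δ_3 - Δ_2) = 0
Clamped end conditions give two more equations: 2h_0·M_0 + h_0·M_1 = 6(Δ_0 - g'(0)) = -12 and h_3·M_3 + 2h_3·M_4 = 6(g'(8) - Δ_3) = -12.
Solving the tridiagonal system: M_0 = -583/112, M_1 = 247/56, M_2 = -55/16, M_3 = 103/56, M_4 = -439/112.
On [0, 2], with g_0(x) = a_0 + b_0·x + c_0·x² + d_0·x³: c_0 = M_0/2 = -583/224, d_0 = (M_1 - M_0)/(6h_0) = 359/448, b_0 = Δ_0 - h_0(2M_0 + M_1)/6 = -1/2.

0.8013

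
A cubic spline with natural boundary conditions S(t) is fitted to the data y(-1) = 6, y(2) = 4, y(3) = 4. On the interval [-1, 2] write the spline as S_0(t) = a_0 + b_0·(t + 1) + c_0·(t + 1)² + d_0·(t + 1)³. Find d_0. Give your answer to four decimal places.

0.0278

Write m_i for S''(x_i). With h_i = 3, 1 and divided differences Δ_i = -2/3, 0, the continuity of S' gives the tridiagonal system
  3·m_0 + 8·m_1 + 1·m_2 = 6(Δ_1 - Δ_0) = 4
Natural end conditions: m_0 = m_2 = 0.
Solving the tridiagonal system: m_0 = 0, m_1 = 1/2, m_2 = 0.
On [-1, 2], with S_0(t) = a_0 + b_0·(t + 1) + c_0·(t + 1)² + d_0·(t + 1)³: c_0 = m_0/2 = 0, d_0 = (m_1 - m_0)/(6h_0) = 1/36, b_0 = Δ_0 - h_0(2m_0 + m_1)/6 = -11/12.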